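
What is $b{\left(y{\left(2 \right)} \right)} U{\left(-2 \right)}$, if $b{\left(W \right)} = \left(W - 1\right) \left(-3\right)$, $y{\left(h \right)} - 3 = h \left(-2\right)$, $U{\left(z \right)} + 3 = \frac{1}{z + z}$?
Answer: $- \frac{39}{2} \approx -19.5$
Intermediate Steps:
$U{\left(z \right)} = -3 + \frac{1}{2 z}$ ($U{\left(z \right)} = -3 + \frac{1}{z + z} = -3 + \frac{1}{2 z}$)
$y{\left(h \right)} = 3 - 2 h$ ($y{\left(h \right)} = 3 + h \left(-2\right) = 3 - 2 h$)
$b{\left(W \right)} = 3 - 3 W$ ($b{\left(W \right)} = \left(-1 + W\right) \left(-3\right) = 3 - 3 W$)
$b{\left(y{\left(2 \right)} \right)} U{\left(-2 \right)} = \left(3 - 3 \left(3 - 4\right)\right) \left(-3 + \frac{1}{2 \left(-2\right)}\right) = \left(3 - 3 \left(3 - 4\right)\right) \left(-3 + \frac{1}{2} \left(- \frac{1}{2}\right)\right) = \left(3 - -3\right) \left(-3 - \frac{1}{4}\right) = \left(3 + 3\right) \left(- \frac{13}{4}\right) = 6 \left(- \frac{13}{4}\right) = - \frac{39}{2}$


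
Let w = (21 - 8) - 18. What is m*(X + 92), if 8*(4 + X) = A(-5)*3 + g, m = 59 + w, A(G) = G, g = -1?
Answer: 4644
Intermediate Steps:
w = -5 (w = 13 - 18 = -5)
m = 54 (m = 59 - 5 = 54)
X = -6 (X = -4 + (-5*3 - 1)/8 = -4 + (-15 - 1)/8 = -4 + (⅛)*(-16) = -4 - 2 = -6)
m*(X + 92) = 54*(-6 + 92) = 54*86 = 4644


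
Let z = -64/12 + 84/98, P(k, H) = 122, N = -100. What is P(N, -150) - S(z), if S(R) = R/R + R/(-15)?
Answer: 38021/315 ≈ 120.70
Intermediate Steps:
z = -94/21 (z = -64*1/12 + 84*(1/98) = -16/3 + 6/7 = -94/21 ≈ -4.4762)
S(R) = 1 - R/15 (S(R) = 1 + R*(-1/15) = 1 - R/15)
P(N, -150) - S(z) = 122 - (1 - 1/15*(-94/21)) = 122 - (1 + 94/315) = 122 - 1*409/315 = 122 - 409/315 = 38021/315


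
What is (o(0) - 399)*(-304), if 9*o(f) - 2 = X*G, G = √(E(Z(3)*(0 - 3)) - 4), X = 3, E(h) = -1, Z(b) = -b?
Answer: 1091056/9 - 304*I*√5/3 ≈ 1.2123e+5 - 226.59*I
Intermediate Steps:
G = I*√5 (G = √(-1 - 4) = √(-5) = I*√5 ≈ 2.2361*I)
o(f) = 2/9 + I*√5/3 (o(f) = 2/9 + (3*(I*√5))/9 = 2/9 + (3*I*√5)/9 = 2/9 + I*√5/3)
(o(0) - 399)*(-304) = ((2/9 + I*√5/3) - 399)*(-304) = (-3589/9 + I*√5/3)*(-304) = 1091056/9 - 304*I*√5/3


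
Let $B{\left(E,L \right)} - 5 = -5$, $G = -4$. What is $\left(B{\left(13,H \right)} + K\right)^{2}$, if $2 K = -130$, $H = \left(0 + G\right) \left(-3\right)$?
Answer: $4225$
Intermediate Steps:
$H = 12$ ($H = \left(0 - 4\right) \left(-3\right) = \left(-4\right) \left(-3\right) = 12$)
$B{\left(E,L \right)} = 0$ ($B{\left(E,L \right)} = 5 - 5 = 0$)
$K = -65$ ($K = \frac{1}{2} \left(-130\right) = -65$)
$\left(B{\left(13,H \right)} + K\right)^{2} = \left(0 - 65\right)^{2} = \left(-65\right)^{2} = 4225$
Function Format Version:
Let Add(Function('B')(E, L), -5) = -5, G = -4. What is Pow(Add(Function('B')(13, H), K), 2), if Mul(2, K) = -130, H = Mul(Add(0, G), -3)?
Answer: 4225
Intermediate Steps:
H = 12 (H = Mul(Add(0, -4), -3) = Mul(-4, -3) = 12)
Function('B')(E, L) = 0 (Function('B')(E, L) = Add(5, -5) = 0)
K = -65 (K = Mul(Rational(1, 2), -130) = -65)
Pow(Add(Function('B')(13, H), K), 2) = Pow(Add(0, -65), 2) = Pow(-65, 2) = 4225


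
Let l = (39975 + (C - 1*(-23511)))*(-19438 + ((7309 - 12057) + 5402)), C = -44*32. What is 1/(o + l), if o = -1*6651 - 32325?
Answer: -1/1166112128 ≈ -8.5755e-10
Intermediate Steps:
C = -1408
o = -38976 (o = -6651 - 32325 = -38976)
l = -1166073152 (l = (39975 + (-1408 - 1*(-23511)))*(-19438 + ((7309 - 12057) + 5402)) = (39975 + (-1408 + 23511))*(-19438 + (-4748 + 5402)) = (39975 + 22103)*(-19438 + 654) = 62078*(-18784) = -1166073152)
1/(o + l) = 1/(-38976 - 1166073152) = 1/(-1166112128) = -1/1166112128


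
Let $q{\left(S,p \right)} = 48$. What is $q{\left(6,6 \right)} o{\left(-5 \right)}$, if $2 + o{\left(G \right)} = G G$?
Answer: $1104$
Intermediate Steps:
$o{\left(G \right)} = -2 + G^{2}$ ($o{\left(G \right)} = -2 + G G = -2 + G^{2}$)
$q{\left(6,6 \right)} o{\left(-5 \right)} = 48 \left(-2 + \left(-5\right)^{2}\right) = 48 \left(-2 + 25\right) = 48 \cdot 23 = 1104$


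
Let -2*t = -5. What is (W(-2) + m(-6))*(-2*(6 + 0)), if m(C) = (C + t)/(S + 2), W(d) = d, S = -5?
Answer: 10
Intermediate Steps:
t = 5/2 (t = -1/2*(-5) = 5/2 ≈ 2.5000)
m(C) = -5/6 - C/3 (m(C) = (C + 5/2)/(-5 + 2) = (5/2 + C)/(-3) = (5/2 + C)*(-1/3) = -5/6 - C/3)
(W(-2) + m(-6))*(-2*(6 + 0)) = (-2 + (-5/6 - 1/3*(-6)))*(-2*(6 + 0)) = (-2 + (-5/6 + 2))*(-2*6) = (-2 + 7/6)*(-12) = -5/6*(-12) = 10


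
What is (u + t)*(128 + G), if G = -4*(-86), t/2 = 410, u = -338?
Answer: 227504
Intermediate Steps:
t = 820 (t = 2*410 = 820)
G = 344
(u + t)*(128 + G) = (-338 + 820)*(128 + 344) = 482*472 = 227504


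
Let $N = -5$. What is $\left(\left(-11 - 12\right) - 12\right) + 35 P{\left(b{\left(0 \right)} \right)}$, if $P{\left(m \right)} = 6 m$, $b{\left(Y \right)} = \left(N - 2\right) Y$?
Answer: $-35$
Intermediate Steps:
$b{\left(Y \right)} = - 7 Y$ ($b{\left(Y \right)} = \left(-5 - 2\right) Y = - 7 Y$)
$\left(\left(-11 - 12\right) - 12\right) + 35 P{\left(b{\left(0 \right)} \right)} = \left(\left(-11 - 12\right) - 12\right) + 35 \cdot 6 \left(\left(-7\right) 0\right) = \left(\left(-11 - 12\right) - 12\right) + 35 \cdot 6 \cdot 0 = \left(-23 - 12\right) + 35 \cdot 0 = -35 + 0 = -35$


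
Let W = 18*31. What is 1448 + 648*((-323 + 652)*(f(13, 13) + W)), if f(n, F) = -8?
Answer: 117257048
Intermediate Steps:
W = 558
1448 + 648*((-323 + 652)*(f(13, 13) + W)) = 1448 + 648*((-323 + 652)*(-8 + 558)) = 1448 + 648*(329*550) = 1448 + 648*180950 = 1448 + 117255600 = 117257048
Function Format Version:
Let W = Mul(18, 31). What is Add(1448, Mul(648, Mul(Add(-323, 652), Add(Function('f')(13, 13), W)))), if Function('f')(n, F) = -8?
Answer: 117257048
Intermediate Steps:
W = 558
Add(1448, Mul(648, Mul(Add(-323, 652), Add(Function('f')(13, 13), W)))) = Add(1448, Mul(648, Mul(Add(-323, 652), Add(-8, 558)))) = Add(1448, Mul(648, Mul(329, 550))) = Add(1448, Mul(648, 180950)) = Add(1448, 117255600) = 117257048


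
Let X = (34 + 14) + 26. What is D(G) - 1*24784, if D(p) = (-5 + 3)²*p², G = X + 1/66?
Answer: -3126551/1089 ≈ -2871.0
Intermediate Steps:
X = 74 (X = 48 + 26 = 74)
G = 4885/66 (G = 74 + 1/66 = 4885/66 ≈ 74.015)
D(p) = 4*p² (D(p) = (-2)²*p² = 4*p²)
D(G) - 1*24784 = 4*(4885/66)² - 1*24784 = 4*(23863225/4356) - 24784 = 23863225/1089 - 24784 = -3126551/1089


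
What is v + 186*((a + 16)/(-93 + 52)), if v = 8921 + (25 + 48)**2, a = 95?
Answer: 563604/41 ≈ 13746.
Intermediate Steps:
v = 14250 (v = 8921 + 73**2 = 8921 + 5329 = 14250)
v + 186*((a + 16)/(-93 + 52)) = 14250 + 186*((95 + 16)/(-93 + 52)) = 14250 + 186*(111/(-41)) = 14250 + 186*(111*(-1/41)) = 14250 + 186*(-111/41) = 14250 - 20646/41 = 563604/41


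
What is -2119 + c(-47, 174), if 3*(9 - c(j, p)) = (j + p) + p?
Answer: -6631/3 ≈ -2210.3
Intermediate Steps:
c(j, p) = 9 - 2*p/3 - j/3 (c(j, p) = 9 - ((j + p) + p)/3 = 9 - (j + 2*p)/3 = 9 + (-2*p/3 - j/3) = 9 - 2*p/3 - j/3)
-2119 + c(-47, 174) = -2119 + (9 - ⅔*174 - ⅓*(-47)) = -2119 + (9 - 116 + 47/3) = -2119 - 274/3 = -6631/3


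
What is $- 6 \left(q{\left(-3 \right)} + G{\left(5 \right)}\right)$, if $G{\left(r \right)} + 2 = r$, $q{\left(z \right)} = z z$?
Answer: $-72$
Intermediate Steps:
$q{\left(z \right)} = z^{2}$
$G{\left(r \right)} = -2 + r$
$- 6 \left(q{\left(-3 \right)} + G{\left(5 \right)}\right) = - 6 \left(\left(-3\right)^{2} + \left(-2 + 5\right)\right) = - 6 \left(9 + 3\right) = \left(-6\right) 12 = -72$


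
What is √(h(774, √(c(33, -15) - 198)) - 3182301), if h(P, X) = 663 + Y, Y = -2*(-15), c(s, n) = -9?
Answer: 6*I*√88378 ≈ 1783.7*I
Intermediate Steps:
Y = 30
h(P, X) = 693 (h(P, X) = 663 + 30 = 693)
√(h(774, √(c(33, -15) - 198)) - 3182301) = √(693 - 3182301) = √(-3181608) = 6*I*√88378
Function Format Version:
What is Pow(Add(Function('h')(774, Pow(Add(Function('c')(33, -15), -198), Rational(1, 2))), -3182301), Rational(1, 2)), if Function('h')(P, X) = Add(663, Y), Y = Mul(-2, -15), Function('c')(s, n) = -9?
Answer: Mul(6, I, Pow(88378, Rational(1, 2))) ≈ Mul(1783.7, I)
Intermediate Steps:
Y = 30
Function('h')(P, X) = 693 (Function('h')(P, X) = Add(663, 30) = 693)
Pow(Add(Function('h')(774, Pow(Add(Function('c')(33, -15), -198), Rational(1, 2))), -3182301), Rational(1, 2)) = Pow(Add(693, -3182301), Rational(1, 2)) = Pow(-3181608, Rational(1, 2)) = Mul(6, I, Pow(88378, Rational(1, 2)))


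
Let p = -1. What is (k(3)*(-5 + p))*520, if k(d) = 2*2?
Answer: -12480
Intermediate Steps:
k(d) = 4
(k(3)*(-5 + p))*520 = (4*(-5 - 1))*520 = (4*(-6))*520 = -24*520 = -12480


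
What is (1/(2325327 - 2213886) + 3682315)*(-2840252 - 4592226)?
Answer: -3049998107981619848/111441 ≈ -2.7369e+13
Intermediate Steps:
(1/(2325327 - 2213886) + 3682315)*(-2840252 - 4592226) = (1/111441 + 3682315)*(-7432478) = (410360865916/111441)*(-7432478) = -3049998107981619848/111441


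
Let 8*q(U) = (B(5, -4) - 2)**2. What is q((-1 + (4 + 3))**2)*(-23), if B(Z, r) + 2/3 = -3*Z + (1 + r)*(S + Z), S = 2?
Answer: -38686/9 ≈ -4298.4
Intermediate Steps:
B(Z, r) = -2/3 - 3*Z + (1 + r)*(2 + Z) (B(Z, r) = -2/3 + (-3*Z + (1 + r)*(2 + Z)) = -2/3 - 3*Z + (1 + r)*(2 + Z))
q(U) = 1682/9 (q(U) = ((4/3 - 2*5 + 2*(-4) + 5*(-4)) - 2)**2/8 = ((4/3 - 10 - 8 - 20) - 2)**2/8 = (-110/3 - 2)**2/8 = (-116/3)**2/8 = (1/8)*(13456/9) = 1682/9)
q((-1 + (4 + 3))**2)*(-23) = (1682/9)*(-23) = -38686/9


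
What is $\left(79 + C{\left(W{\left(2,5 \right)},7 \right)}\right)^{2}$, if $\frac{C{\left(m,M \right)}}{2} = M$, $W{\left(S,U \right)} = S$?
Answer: $8649$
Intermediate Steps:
$C{\left(m,M \right)} = 2 M$
$\left(79 + C{\left(W{\left(2,5 \right)},7 \right)}\right)^{2} = \left(79 + 2 \cdot 7\right)^{2} = \left(79 + 14\right)^{2} = 93^{2} = 8649$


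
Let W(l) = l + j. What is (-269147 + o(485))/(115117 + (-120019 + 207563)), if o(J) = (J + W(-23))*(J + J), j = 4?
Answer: 182873/202661 ≈ 0.90236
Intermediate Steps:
W(l) = 4 + l (W(l) = l + 4 = 4 + l)
o(J) = 2*J*(-19 + J) (o(J) = (J + (4 - 23))*(J + J) = (J - 19)*(2*J) = (-19 + J)*(2*J) = 2*J*(-19 + J))
(-269147 + o(485))/(115117 + (-120019 + 207563)) = (-269147 + 2*485*(-19 + 485))/(115117 + (-120019 + 207563)) = (-269147 + 2*485*466)/(115117 + 87544) = (-269147 + 452020)/202661 = 182873*(1/202661) = 182873/202661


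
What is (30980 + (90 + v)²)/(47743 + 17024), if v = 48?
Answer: 50024/64767 ≈ 0.77237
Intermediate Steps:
(30980 + (90 + v)²)/(47743 + 17024) = (30980 + (90 + 48)²)/(47743 + 17024) = (30980 + 138²)/64767 = (30980 + 19044)*(1/64767) = 50024*(1/64767) = 50024/64767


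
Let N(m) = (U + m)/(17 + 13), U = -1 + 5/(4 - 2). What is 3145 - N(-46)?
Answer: 188789/60 ≈ 3146.5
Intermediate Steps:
U = 3/2 (U = -1 + 5/2 = 3/2 ≈ 1.5000)
N(m) = 1/20 + m/30 (N(m) = (3/2 + m)/(17 + 13) = (3/2 + m)/30 = (3/2 + m)*(1/30) = 1/20 + m/30)
3145 - N(-46) = 3145 - (1/20 + (1/30)*(-46)) = 3145 - (1/20 - 23/15) = 3145 - 1*(-89/60) = 3145 + 89/60 = 188789/60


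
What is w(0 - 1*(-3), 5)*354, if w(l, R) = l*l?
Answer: 3186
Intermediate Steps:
w(l, R) = l²
w(0 - 1*(-3), 5)*354 = (0 - 1*(-3))²*354 = (0 + 3)²*354 = 3²*354 = 9*354 = 3186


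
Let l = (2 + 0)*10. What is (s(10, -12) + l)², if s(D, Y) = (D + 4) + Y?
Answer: 484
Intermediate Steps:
s(D, Y) = 4 + D + Y (s(D, Y) = (4 + D) + Y = 4 + D + Y)
l = 20 (l = 2*10 = 20)
(s(10, -12) + l)² = ((4 + 10 - 12) + 20)² = (2 + 20)² = 22² = 484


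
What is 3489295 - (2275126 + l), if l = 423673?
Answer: 790496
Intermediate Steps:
3489295 - (2275126 + l) = 3489295 - (2275126 + 423673) = 3489295 - 1*2698799 = 3489295 - 2698799 = 790496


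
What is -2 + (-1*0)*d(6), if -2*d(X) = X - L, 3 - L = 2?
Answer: -2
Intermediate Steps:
L = 1 (L = 3 - 1*2 = 3 - 2 = 1)
d(X) = ½ - X/2 (d(X) = -(X - 1*1)/2 = -(X - 1)/2 = -(-1 + X)/2 = ½ - X/2)
-2 + (-1*0)*d(6) = -2 + (-1*0)*(½ - ½*6) = -2 + 0*(½ - 3) = -2 + 0*(-5/2) = -2 + 0 = -2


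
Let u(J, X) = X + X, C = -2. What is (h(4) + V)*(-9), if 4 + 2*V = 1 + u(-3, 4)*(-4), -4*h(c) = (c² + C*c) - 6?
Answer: 162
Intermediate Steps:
u(J, X) = 2*X
h(c) = 3/2 + c/2 - c²/4 (h(c) = -((c² - 2*c) - 6)/4 = -(-6 + c² - 2*c)/4 = 3/2 + c/2 - c²/4)
V = -35/2 (V = -2 + (1 + (2*4)*(-4))/2 = -2 + (1 + 8*(-4))/2 = -2 + (1 - 32)/2 = -2 + (½)*(-31) = -2 - 31/2 = -35/2 ≈ -17.500)
(h(4) + V)*(-9) = ((3/2 + (½)*4 - ¼*4²) - 35/2)*(-9) = ((3/2 + 2 - ¼*16) - 35/2)*(-9) = ((3/2 + 2 - 4) - 35/2)*(-9) = (-½ - 35/2)*(-9) = -18*(-9) = 162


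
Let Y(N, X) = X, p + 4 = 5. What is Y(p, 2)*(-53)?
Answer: -106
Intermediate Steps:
p = 1 (p = -4 + 5 = 1)
Y(p, 2)*(-53) = 2*(-53) = -106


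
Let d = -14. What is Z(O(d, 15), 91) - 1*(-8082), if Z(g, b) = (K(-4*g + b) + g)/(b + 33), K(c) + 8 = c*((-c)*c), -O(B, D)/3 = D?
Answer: -4725099/31 ≈ -1.5242e+5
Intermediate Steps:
O(B, D) = -3*D
K(c) = -8 - c³ (K(c) = -8 + c*((-c)*c) = -8 + c*(-c²) = -8 - c³)
Z(g, b) = (-8 + g - (b - 4*g)³)/(33 + b) (Z(g, b) = ((-8 - (-4*g + b)³) + g)/(b + 33) = ((-8 - (b - 4*g)³) + g)/(33 + b) = (-8 + g - (b - 4*g)³)/(33 + b))
Z(O(d, 15), 91) - 1*(-8082) = (-8 - 3*15 - (91 - (-12)*15)³)/(33 + 91) - 1*(-8082) = (-8 - 45 - (91 - 4*(-45))³)/124 + 8082 = (-8 - 45 - (91 + 180)³)/124 + 8082 = (-8 - 45 - 1*271³)/124 + 8082 = (-8 - 45 - 1*19902511)/124 + 8082 = (-8 - 45 - 19902511)/124 + 8082 = (1/124)*(-19902564) + 8082 = -4975641/31 + 8082 = -4725099/31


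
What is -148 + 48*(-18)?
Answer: -1012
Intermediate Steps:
-148 + 48*(-18) = -148 - 864 = -1012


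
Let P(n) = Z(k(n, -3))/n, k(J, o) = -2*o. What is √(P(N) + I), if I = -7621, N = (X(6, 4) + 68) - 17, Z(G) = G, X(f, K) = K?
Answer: I*√23053195/55 ≈ 87.298*I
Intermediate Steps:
N = 55 (N = (4 + 68) - 17 = 72 - 17 = 55)
P(n) = 6/n (P(n) = (-2*(-3))/n = 6/n)
√(P(N) + I) = √(6/55 - 7621) = √(-419149/55) = I*√23053195/55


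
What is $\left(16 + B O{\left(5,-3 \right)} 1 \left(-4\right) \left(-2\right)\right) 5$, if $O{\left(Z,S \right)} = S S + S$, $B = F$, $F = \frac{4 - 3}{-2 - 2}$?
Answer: $20$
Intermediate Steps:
$F = - \frac{1}{4}$ ($F = 1 \frac{1}{-4} = 1 \left(- \frac{1}{4}\right) = - \frac{1}{4} \approx -0.25$)
$B = - \frac{1}{4} \approx -0.25$
$O{\left(Z,S \right)} = S + S^{2}$ ($O{\left(Z,S \right)} = S^{2} + S = S + S^{2}$)
$\left(16 + B O{\left(5,-3 \right)} 1 \left(-4\right) \left(-2\right)\right) 5 = \left(16 + - \frac{\left(-3\right) \left(1 - 3\right)}{4} \cdot 1 \left(-4\right) \left(-2\right)\right) 5 = \left(16 + - \frac{\left(-3\right) \left(-2\right)}{4} \left(\left(-4\right) \left(-2\right)\right)\right) 5 = \left(16 + \left(- \frac{1}{4}\right) 6 \cdot 8\right) 5 = \left(16 - 12\right) 5 = 4 \cdot 5 = 20$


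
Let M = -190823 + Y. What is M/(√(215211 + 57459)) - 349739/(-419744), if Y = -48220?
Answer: 26903/32288 - 79681*√272670/90890 ≈ -456.95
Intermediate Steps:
M = -239043 (M = -190823 - 48220 = -239043)
M/(√(215211 + 57459)) - 349739/(-419744) = -239043/√(215211 + 57459) - 349739/(-419744) = -239043*√272670/272670 - 349739*(-1/419744) = -79681*√272670/90890 + 26903/32288 = 26903/32288 - 79681*√272670/90890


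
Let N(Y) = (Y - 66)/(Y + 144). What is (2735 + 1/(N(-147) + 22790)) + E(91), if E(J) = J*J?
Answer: 251836777/22861 ≈ 11016.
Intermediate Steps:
E(J) = J²
N(Y) = (-66 + Y)/(144 + Y)
(2735 + 1/(N(-147) + 22790)) + E(91) = (2735 + 1/((-66 - 147)/(144 - 147) + 22790)) + 91² = (2735 + 1/(-213/(-3) + 22790)) + 8281 = (2735 + 1/(-⅓*(-213) + 22790)) + 8281 = (2735 + 1/(71 + 22790)) + 8281 = (2735 + 1/22861) + 8281 = 62524836/22861 + 8281 = 251836777/22861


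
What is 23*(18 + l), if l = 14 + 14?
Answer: 1058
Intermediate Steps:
l = 28
23*(18 + l) = 23*(18 + 28) = 23*46 = 1058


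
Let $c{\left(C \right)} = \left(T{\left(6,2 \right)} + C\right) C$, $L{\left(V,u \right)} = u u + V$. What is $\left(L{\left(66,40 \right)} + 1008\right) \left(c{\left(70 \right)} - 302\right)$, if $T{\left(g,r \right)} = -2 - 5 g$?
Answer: $6305292$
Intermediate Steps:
$L{\left(V,u \right)} = V + u^{2}$ ($L{\left(V,u \right)} = u^{2} + V = V + u^{2}$)
$c{\left(C \right)} = C \left(-32 + C\right)$ ($c{\left(C \right)} = \left(\left(-2 - 30\right) + C\right) C = \left(-32 + C\right) C = C \left(-32 + C\right)$)
$\left(L{\left(66,40 \right)} + 1008\right) \left(c{\left(70 \right)} - 302\right) = \left(\left(66 + 40^{2}\right) + 1008\right) \left(70 \left(-32 + 70\right) - 302\right) = \left(\left(66 + 1600\right) + 1008\right) \left(70 \cdot 38 - 302\right) = \left(1666 + 1008\right) \left(2660 - 302\right) = 2674 \cdot 2358 = 6305292$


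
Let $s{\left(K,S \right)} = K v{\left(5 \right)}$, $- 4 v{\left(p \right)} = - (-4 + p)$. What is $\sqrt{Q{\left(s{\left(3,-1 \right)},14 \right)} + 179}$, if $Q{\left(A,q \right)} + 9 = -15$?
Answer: $\sqrt{155} \approx 12.45$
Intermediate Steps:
$v{\left(p \right)} = -1 + \frac{p}{4}$ ($v{\left(p \right)} = - \frac{\left(-1\right) \left(-4 + p\right)}{4} = - \frac{4 - p}{4} = -1 + \frac{p}{4}$)
$s{\left(K,S \right)} = \frac{K}{4}$ ($s{\left(K,S \right)} = K \left(-1 + \frac{1}{4} \cdot 5\right) = K \left(-1 + \frac{5}{4}\right) = K \frac{1}{4} = \frac{K}{4}$)
$Q{\left(A,q \right)} = -24$ ($Q{\left(A,q \right)} = -9 - 15 = -24$)
$\sqrt{Q{\left(s{\left(3,-1 \right)},14 \right)} + 179} = \sqrt{-24 + 179} = \sqrt{155}$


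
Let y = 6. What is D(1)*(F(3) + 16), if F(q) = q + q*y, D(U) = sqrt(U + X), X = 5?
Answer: 37*sqrt(6) ≈ 90.631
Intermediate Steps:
D(U) = sqrt(5 + U) (D(U) = sqrt(U + 5) = sqrt(5 + U))
F(q) = 7*q (F(q) = q + q*6 = q + 6*q = 7*q)
D(1)*(F(3) + 16) = sqrt(5 + 1)*(7*3 + 16) = sqrt(6)*(21 + 16) = sqrt(6)*37 = 37*sqrt(6)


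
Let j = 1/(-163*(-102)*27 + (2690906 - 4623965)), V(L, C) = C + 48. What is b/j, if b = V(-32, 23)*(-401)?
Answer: 42255433947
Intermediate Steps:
V(L, C) = 48 + C
b = -28471 (b = (48 + 23)*(-401) = 71*(-401) = -28471)
j = -1/1484157 (j = 1/(16626*27 - 1933059) = 1/(448902 - 1933059) = 1/(-1484157) = -1/1484157 ≈ -6.7378e-7)
b/j = -28471/(-1/1484157) = -28471*(-1484157) = 42255433947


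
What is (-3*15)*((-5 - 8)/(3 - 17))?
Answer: -585/14 ≈ -41.786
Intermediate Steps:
(-3*15)*((-5 - 8)/(3 - 17)) = -(-585)/(-14) = -(-585)*(-1)/14 = -45*13/14 = -585/14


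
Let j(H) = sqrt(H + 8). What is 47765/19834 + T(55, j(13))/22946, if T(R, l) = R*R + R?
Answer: 7513665/2955266 ≈ 2.5425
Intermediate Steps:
j(H) = sqrt(8 + H)
T(R, l) = R + R**2 (T(R, l) = R**2 + R = R + R**2)
47765/19834 + T(55, j(13))/22946 = 47765/19834 + (55*(1 + 55))/22946 = 47765*(1/19834) + (55*56)*(1/22946) = 47765/19834 + 3080*(1/22946) = 47765/19834 + 20/149 = 7513665/2955266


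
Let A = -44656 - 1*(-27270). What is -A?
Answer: 17386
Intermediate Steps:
A = -17386 (A = -44656 + 27270 = -17386)
-A = -1*(-17386) = 17386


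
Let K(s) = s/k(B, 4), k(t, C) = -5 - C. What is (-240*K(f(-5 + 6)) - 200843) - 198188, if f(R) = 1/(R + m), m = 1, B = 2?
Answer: -1197053/3 ≈ -3.9902e+5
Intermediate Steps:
f(R) = 1/(1 + R) (f(R) = 1/(R + 1) = 1/(1 + R))
K(s) = -s/9 (K(s) = s/(-5 - 1*4) = s/(-5 - 4) = s/(-9) = s*(-1/9) = -s/9)
(-240*K(f(-5 + 6)) - 200843) - 198188 = (-(-80)/(3*(1 + (-5 + 6))) - 200843) - 198188 = (-(-80)/(3*(1 + 1)) - 200843) - 198188 = (-(-80)/(3*2) - 200843) - 198188 = (-240*(-1/18) - 200843) - 198188 = (40/3 - 200843) - 198188 = -602489/3 - 198188 = -1197053/3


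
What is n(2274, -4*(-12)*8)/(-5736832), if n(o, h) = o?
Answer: -1137/2868416 ≈ -0.00039639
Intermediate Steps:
n(2274, -4*(-12)*8)/(-5736832) = 2274/(-5736832) = 2274*(-1/5736832) = -1137/2868416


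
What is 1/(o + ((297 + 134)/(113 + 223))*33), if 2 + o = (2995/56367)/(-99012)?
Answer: 156268263312/6302354785607 ≈ 0.024795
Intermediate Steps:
o = -11162021803/5581009404 (o = -2 + (2995/56367)/(-99012) = -2 + (2995*(1/56367))*(-1/99012) = -2 + (2995/56367)*(-1/99012) = -2 - 2995/5581009404 = -11162021803/5581009404 ≈ -2.0000)
1/(o + ((297 + 134)/(113 + 223))*33) = 1/(-11162021803/5581009404 + ((297 + 134)/(113 + 223))*33) = 1/(-11162021803/5581009404 + (431/336)*33) = 1/(-11162021803/5581009404 + 4741/112) = 1/(6302354785607/156268263312) = 156268263312/6302354785607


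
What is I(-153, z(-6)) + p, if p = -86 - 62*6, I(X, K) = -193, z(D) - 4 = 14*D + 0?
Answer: -651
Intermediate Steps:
z(D) = 4 + 14*D (z(D) = 4 + (14*D + 0) = 4 + 14*D)
p = -458 (p = -86 - 372 = -458)
I(-153, z(-6)) + p = -193 - 458 = -651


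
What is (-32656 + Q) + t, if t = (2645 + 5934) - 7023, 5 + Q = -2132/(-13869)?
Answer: -431393113/13869 ≈ -31105.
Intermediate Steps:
Q = -67213/13869 (Q = -5 - 2132/(-13869) = -5 - 2132*(-1/13869) = -5 + 2132/13869 = -67213/13869 ≈ -4.8463)
t = 1556 (t = 8579 - 7023 = 1556)
(-32656 + Q) + t = (-32656 - 67213/13869) + 1556 = -452973277/13869 + 1556 = -431393113/13869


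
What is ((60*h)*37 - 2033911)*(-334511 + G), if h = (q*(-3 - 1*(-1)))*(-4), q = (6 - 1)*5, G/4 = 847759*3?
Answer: -15642493594867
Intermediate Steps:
G = 10173108 (G = 4*(847759*3) = 4*2543277 = 10173108)
q = 25 (q = 5*5 = 25)
h = 200 (h = (25*(-3 - 1*(-1)))*(-4) = (25*(-3 + 1))*(-4) = (25*(-2))*(-4) = -50*(-4) = 200)
((60*h)*37 - 2033911)*(-334511 + G) = ((60*200)*37 - 2033911)*(-334511 + 10173108) = (12000*37 - 2033911)*9838597 = (444000 - 2033911)*9838597 = -1589911*9838597 = -15642493594867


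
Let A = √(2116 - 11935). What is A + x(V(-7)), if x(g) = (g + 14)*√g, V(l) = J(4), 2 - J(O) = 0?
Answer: 16*√2 + 3*I*√1091 ≈ 22.627 + 99.091*I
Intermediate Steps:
J(O) = 2 (J(O) = 2 - 1*0 = 2 + 0 = 2)
V(l) = 2
x(g) = √g*(14 + g) (x(g) = (14 + g)*√g = √g*(14 + g))
A = 3*I*√1091 (A = √(-9819) = 3*I*√1091 ≈ 99.091*I)
A + x(V(-7)) = 3*I*√1091 + √2*(14 + 2) = 3*I*√1091 + √2*16 = 3*I*√1091 + 16*√2 = 16*√2 + 3*I*√1091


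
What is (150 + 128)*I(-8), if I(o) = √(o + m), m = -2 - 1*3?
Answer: 278*I*√13 ≈ 1002.3*I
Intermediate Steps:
m = -5 (m = -2 - 3 = -5)
I(o) = √(-5 + o) (I(o) = √(o - 5) = √(-5 + o))
(150 + 128)*I(-8) = (150 + 128)*√(-5 - 8) = 278*√(-13) = 278*(I*√13) = 278*I*√13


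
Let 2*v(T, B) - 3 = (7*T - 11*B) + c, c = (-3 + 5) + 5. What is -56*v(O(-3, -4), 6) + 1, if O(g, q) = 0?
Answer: 1569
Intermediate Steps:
c = 7 (c = 2 + 5 = 7)
v(T, B) = 5 - 11*B/2 + 7*T/2 (v(T, B) = 3/2 + ((7*T - 11*B) + 7)/2 = 3/2 + ((-11*B + 7*T) + 7)/2 = 3/2 + (7 - 11*B + 7*T)/2 = 3/2 + (7/2 - 11*B/2 + 7*T/2) = 5 - 11*B/2 + 7*T/2)
-56*v(O(-3, -4), 6) + 1 = -56*(5 - 11/2*6 + (7/2)*0) + 1 = -56*(5 - 33 + 0) + 1 = -56*(-28) + 1 = 1568 + 1 = 1569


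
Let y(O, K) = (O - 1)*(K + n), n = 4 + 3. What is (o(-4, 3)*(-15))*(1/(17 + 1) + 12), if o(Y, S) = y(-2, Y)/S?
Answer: 1085/2 ≈ 542.50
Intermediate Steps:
n = 7
y(O, K) = (-1 + O)*(7 + K) (y(O, K) = (O - 1)*(K + 7) = (-1 + O)*(7 + K))
o(Y, S) = (-21 - 3*Y)/S (o(Y, S) = (-7 - Y + 7*(-2) + Y*(-2))/S = (-7 - Y - 14 - 2*Y)/S = (-21 - 3*Y)/S)
(o(-4, 3)*(-15))*(1/(17 + 1) + 12) = ((3*(-7 - 1*(-4))/3)*(-15))*(1/(17 + 1) + 12) = ((3*(1/3)*(-7 + 4))*(-15))*(1/18 + 12) = ((3*(1/3)*(-3))*(-15))*(1/18 + 12) = -3*(-15)*(217/18) = 45*(217/18) = 1085/2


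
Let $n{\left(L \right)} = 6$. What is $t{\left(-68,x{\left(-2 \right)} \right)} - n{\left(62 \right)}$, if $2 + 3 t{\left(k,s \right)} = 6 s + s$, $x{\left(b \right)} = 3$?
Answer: $\frac{1}{3} \approx 0.33333$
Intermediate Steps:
$t{\left(k,s \right)} = - \frac{2}{3} + \frac{7 s}{3}$ ($t{\left(k,s \right)} = - \frac{2}{3} + \frac{6 s + s}{3} = - \frac{2}{3} + \frac{7 s}{3}$)
$t{\left(-68,x{\left(-2 \right)} \right)} - n{\left(62 \right)} = \left(- \frac{2}{3} + \frac{7}{3} \cdot 3\right) - 6 = \left(- \frac{2}{3} + 7\right) - 6 = \frac{19}{3} - 6 = \frac{1}{3}$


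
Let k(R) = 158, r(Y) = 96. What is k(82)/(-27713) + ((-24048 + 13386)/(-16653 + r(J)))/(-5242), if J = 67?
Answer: -2334763243/400876831187 ≈ -0.0058241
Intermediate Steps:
k(82)/(-27713) + ((-24048 + 13386)/(-16653 + r(J)))/(-5242) = 158/(-27713) + ((-24048 + 13386)/(-16653 + 96))/(-5242) = 158*(-1/27713) - 10662/(-16557)*(-1/5242) = -158/27713 - 10662*(-1/16557)*(-1/5242) = -158/27713 + (3554/5519)*(-1/5242) = -158/27713 - 1777/14465299 = -2334763243/400876831187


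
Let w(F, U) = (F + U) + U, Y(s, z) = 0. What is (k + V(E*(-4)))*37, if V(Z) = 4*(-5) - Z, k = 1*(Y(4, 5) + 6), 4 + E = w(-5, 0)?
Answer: -1850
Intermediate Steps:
w(F, U) = F + 2*U
E = -9 (E = -4 + (-5 + 2*0) = -4 + (-5 + 0) = -4 - 5 = -9)
k = 6 (k = 1*(0 + 6) = 1*6 = 6)
V(Z) = -20 - Z
(k + V(E*(-4)))*37 = (6 + (-20 - (-9)*(-4)))*37 = (6 + (-20 - 1*36))*37 = (6 + (-20 - 36))*37 = (6 - 56)*37 = -50*37 = -1850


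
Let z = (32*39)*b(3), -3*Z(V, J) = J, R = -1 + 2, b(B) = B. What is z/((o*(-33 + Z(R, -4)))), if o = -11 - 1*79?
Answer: 624/475 ≈ 1.3137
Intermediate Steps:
R = 1
Z(V, J) = -J/3
o = -90 (o = -11 - 79 = -90)
z = 3744 (z = (32*39)*3 = 1248*3 = 3744)
z/((o*(-33 + Z(R, -4)))) = 3744/((-90*(-33 - 1/3*(-4)))) = 3744/((-90*(-33 + 4/3))) = 3744/((-90*(-95/3))) = 3744/2850 = 3744*(1/2850) = 624/475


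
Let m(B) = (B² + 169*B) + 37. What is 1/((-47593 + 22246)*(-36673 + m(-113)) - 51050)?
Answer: 1/1088957458 ≈ 9.1831e-10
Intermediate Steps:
m(B) = 37 + B² + 169*B
1/((-47593 + 22246)*(-36673 + m(-113)) - 51050) = 1/((-47593 + 22246)*(-36673 + (37 + (-113)² + 169*(-113))) - 51050) = 1/(-25347*(-36673 + (37 + 12769 - 19097)) - 51050) = 1/(-25347*(-36673 - 6291) - 51050) = 1/(-25347*(-42964) - 51050) = 1/(1089008508 - 51050) = 1/1088957458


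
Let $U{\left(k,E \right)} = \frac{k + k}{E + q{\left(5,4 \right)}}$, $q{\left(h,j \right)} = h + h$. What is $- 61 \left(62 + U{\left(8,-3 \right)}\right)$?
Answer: $- \frac{27450}{7} \approx -3921.4$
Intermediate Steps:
$q{\left(h,j \right)} = 2 h$
$U{\left(k,E \right)} = \frac{2 k}{10 + E}$ ($U{\left(k,E \right)} = \frac{k + k}{E + 2 \cdot 5} = \frac{2 k}{E + 10} = \frac{2 k}{10 + E}$)
$- 61 \left(62 + U{\left(8,-3 \right)}\right) = - 61 \left(62 + 2 \cdot 8 \frac{1}{10 - 3}\right) = - 61 \left(62 + 2 \cdot 8 \cdot \frac{1}{7}\right) = - 61 \left(62 + \frac{16}{7}\right) = \left(-61\right) \frac{450}{7} = - \frac{27450}{7}$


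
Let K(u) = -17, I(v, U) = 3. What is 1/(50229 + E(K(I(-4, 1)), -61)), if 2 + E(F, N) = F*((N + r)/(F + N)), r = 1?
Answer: 13/652781 ≈ 1.9915e-5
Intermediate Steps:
E(F, N) = -2 + F*(1 + N)/(F + N) (E(F, N) = -2 + F*((N + 1)/(F + N)) = -2 + F*((1 + N)/(F + N)) = -2 + F*(1 + N)/(F + N))
1/(50229 + E(K(I(-4, 1)), -61)) = 1/(50229 + (-1*(-17) - 2*(-61) - 17*(-61))/(-17 - 61)) = 1/(50229 + (17 + 122 + 1037)/(-78)) = 1/(50229 - 1/78*1176) = 1/(50229 - 196/13) = 1/(652781/13) = 13/652781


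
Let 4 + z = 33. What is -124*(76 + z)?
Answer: -13020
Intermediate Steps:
z = 29 (z = -4 + 33 = 29)
-124*(76 + z) = -124*(76 + 29) = -124*105 = -13020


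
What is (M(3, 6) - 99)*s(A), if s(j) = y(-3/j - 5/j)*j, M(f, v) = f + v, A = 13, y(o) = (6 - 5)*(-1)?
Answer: 1170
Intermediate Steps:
y(o) = -1 (y(o) = 1*(-1) = -1)
s(j) = -j
(M(3, 6) - 99)*s(A) = ((3 + 6) - 99)*(-1*13) = (9 - 99)*(-13) = -90*(-13) = 1170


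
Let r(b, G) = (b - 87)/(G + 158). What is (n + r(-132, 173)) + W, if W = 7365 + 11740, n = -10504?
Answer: 2846712/331 ≈ 8600.3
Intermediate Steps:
r(b, G) = (-87 + b)/(158 + G)
W = 19105
(n + r(-132, 173)) + W = (-10504 + (-87 - 132)/(158 + 173)) + 19105 = (-10504 - 219/331) + 19105 = -3477043/331 + 19105 = 2846712/331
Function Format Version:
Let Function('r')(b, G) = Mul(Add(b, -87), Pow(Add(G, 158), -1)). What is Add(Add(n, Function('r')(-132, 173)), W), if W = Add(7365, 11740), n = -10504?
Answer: Rational(2846712, 331) ≈ 8600.3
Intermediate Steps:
Function('r')(b, G) = Mul(Pow(Add(158, G), -1), Add(-87, b)) (Function('r')(b, G) = Mul(Add(-87, b), Pow(Add(158, G), -1)) = Mul(Pow(Add(158, G), -1), Add(-87, b)))
W = 19105
Add(Add(n, Function('r')(-132, 173)), W) = Add(Add(-10504, Mul(Pow(Add(158, 173), -1), Add(-87, -132))), 19105) = Add(Add(-10504, Mul(Pow(331, -1), -219)), 19105) = Add(Add(-10504, Mul(Rational(1, 331), -219)), 19105) = Add(Add(-10504, Rational(-219, 331)), 19105) = Add(Rational(-3477043, 331), 19105) = Rational(2846712, 331)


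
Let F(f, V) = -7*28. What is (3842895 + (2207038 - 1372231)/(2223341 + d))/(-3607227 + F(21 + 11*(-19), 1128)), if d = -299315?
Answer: -2464610243359/2313591881666 ≈ -1.0653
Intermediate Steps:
F(f, V) = -196
(3842895 + (2207038 - 1372231)/(2223341 + d))/(-3607227 + F(21 + 11*(-19), 1128)) = (3842895 + (2207038 - 1372231)/(2223341 - 299315))/(-3607227 - 196) = (3842895 + 834807/1924026)/(-3607423) = (3842895 + 834807*(1/1924026))*(-1/3607423) = (3842895 + 278269/641342)*(-1/3607423) = (2464610243359/641342)*(-1/3607423) = -2464610243359/2313591881666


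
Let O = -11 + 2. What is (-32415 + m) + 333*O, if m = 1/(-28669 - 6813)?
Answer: -1256488585/35482 ≈ -35412.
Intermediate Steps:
O = -9
m = -1/35482 (m = 1/(-35482) = -1/35482 ≈ -2.8183e-5)
(-32415 + m) + 333*O = (-32415 - 1/35482) + 333*(-9) = -1150149031/35482 - 2997 = -1256488585/35482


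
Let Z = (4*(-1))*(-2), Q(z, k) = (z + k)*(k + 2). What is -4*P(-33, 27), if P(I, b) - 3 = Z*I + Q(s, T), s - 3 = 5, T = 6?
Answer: 596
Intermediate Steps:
s = 8 (s = 3 + 5 = 8)
Q(z, k) = (2 + k)*(k + z) (Q(z, k) = (k + z)*(2 + k) = (2 + k)*(k + z))
Z = 8 (Z = -4*(-2) = 8)
P(I, b) = 115 + 8*I (P(I, b) = 3 + (8*I + (6² + 2*6 + 2*8 + 6*8)) = 3 + (8*I + (36 + 12 + 16 + 48)) = 3 + (8*I + 112) = 3 + (112 + 8*I) = 115 + 8*I)
-4*P(-33, 27) = -4*(115 + 8*(-33)) = -4*(115 - 264) = -4*(-149) = 596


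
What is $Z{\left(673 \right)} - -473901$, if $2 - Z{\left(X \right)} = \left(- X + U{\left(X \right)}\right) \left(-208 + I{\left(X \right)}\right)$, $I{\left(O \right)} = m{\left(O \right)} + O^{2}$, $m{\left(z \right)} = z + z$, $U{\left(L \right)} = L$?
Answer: $473903$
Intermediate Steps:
$m{\left(z \right)} = 2 z$
$I{\left(O \right)} = O^{2} + 2 O$ ($I{\left(O \right)} = 2 O + O^{2} = O^{2} + 2 O$)
$Z{\left(X \right)} = 2$ ($Z{\left(X \right)} = 2 - \left(- X + X\right) \left(-208 + X \left(2 + X\right)\right) = 2 - 0 \left(-208 + X \left(2 + X\right)\right) = 2 - 0 = 2 + 0 = 2$)
$Z{\left(673 \right)} - -473901 = 2 - -473901 = 2 + 473901 = 473903$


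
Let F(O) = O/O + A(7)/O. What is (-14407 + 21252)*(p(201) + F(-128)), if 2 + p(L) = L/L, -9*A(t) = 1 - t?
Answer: -6845/192 ≈ -35.651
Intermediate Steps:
A(t) = -⅑ + t/9 (A(t) = -(1 - t)/9 = -⅑ + t/9)
F(O) = 1 + 2/(3*O) (F(O) = O/O + (-⅑ + (⅑)*7)/O = 1 + (-⅑ + 7/9)/O = 1 + 2/(3*O))
p(L) = -1 (p(L) = -2 + L/L = -2 + 1 = -1)
(-14407 + 21252)*(p(201) + F(-128)) = (-14407 + 21252)*(-1 + (⅔ - 128)/(-128)) = 6845*(-1 - 1/128*(-382/3)) = 6845*(-1 + 191/192) = 6845*(-1/192) = -6845/192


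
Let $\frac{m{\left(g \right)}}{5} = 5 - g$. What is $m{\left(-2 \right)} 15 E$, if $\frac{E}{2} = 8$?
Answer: $8400$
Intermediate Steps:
$E = 16$ ($E = 2 \cdot 8 = 16$)
$m{\left(g \right)} = 25 - 5 g$ ($m{\left(g \right)} = 5 \left(5 - g\right) = 25 - 5 g$)
$m{\left(-2 \right)} 15 E = \left(25 - -10\right) 15 \cdot 16 = \left(25 + 10\right) 15 \cdot 16 = 35 \cdot 15 \cdot 16 = 525 \cdot 16 = 8400$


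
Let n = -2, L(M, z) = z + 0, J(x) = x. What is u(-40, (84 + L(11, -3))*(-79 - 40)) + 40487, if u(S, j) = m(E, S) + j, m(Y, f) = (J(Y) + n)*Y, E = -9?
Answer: 30947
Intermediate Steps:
L(M, z) = z
m(Y, f) = Y*(-2 + Y) (m(Y, f) = (Y - 2)*Y = (-2 + Y)*Y = Y*(-2 + Y))
u(S, j) = 99 + j (u(S, j) = -9*(-2 - 9) + j = -9*(-11) + j = 99 + j)
u(-40, (84 + L(11, -3))*(-79 - 40)) + 40487 = (99 + (84 - 3)*(-79 - 40)) + 40487 = (99 + 81*(-119)) + 40487 = (99 - 9639) + 40487 = -9540 + 40487 = 30947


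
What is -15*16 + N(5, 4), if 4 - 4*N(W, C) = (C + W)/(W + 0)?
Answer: -4789/20 ≈ -239.45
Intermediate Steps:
N(W, C) = 1 - (C + W)/(4*W) (N(W, C) = 1 - (C + W)/(4*(W + 0)) = 1 - (C + W)/(4*W))
-15*16 + N(5, 4) = -15*16 + (¼)*(-1*4 + 3*5)/5 = -240 + (¼)*(⅕)*(-4 + 15) = -240 + (¼)*(⅕)*11 = -240 + 11/20 = -4789/20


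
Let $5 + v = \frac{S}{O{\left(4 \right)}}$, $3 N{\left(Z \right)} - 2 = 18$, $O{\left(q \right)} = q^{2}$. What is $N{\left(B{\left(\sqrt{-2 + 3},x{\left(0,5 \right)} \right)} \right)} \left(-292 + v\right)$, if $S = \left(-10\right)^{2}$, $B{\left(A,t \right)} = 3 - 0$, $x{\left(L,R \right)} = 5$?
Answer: $- \frac{5815}{3} \approx -1938.3$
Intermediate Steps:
$B{\left(A,t \right)} = 3$ ($B{\left(A,t \right)} = 3 + 0 = 3$)
$N{\left(Z \right)} = \frac{20}{3}$ ($N{\left(Z \right)} = \frac{2}{3} + \frac{1}{3} \cdot 18 = \frac{2}{3} + 6 = \frac{20}{3}$)
$S = 100$
$v = \frac{5}{4}$ ($v = -5 + \frac{100}{4^{2}} = -5 + \frac{100}{16} = -5 + 100 \cdot \frac{1}{16} = -5 + \frac{25}{4} = \frac{5}{4} \approx 1.25$)
$N{\left(B{\left(\sqrt{-2 + 3},x{\left(0,5 \right)} \right)} \right)} \left(-292 + v\right) = \frac{20 \left(-292 + \frac{5}{4}\right)}{3} = \frac{20}{3} \left(- \frac{1163}{4}\right) = - \frac{5815}{3}$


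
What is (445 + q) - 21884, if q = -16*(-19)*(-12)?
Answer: -25087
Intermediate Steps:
q = -3648 (q = 304*(-12) = -3648)
(445 + q) - 21884 = (445 - 3648) - 21884 = -3203 - 21884 = -25087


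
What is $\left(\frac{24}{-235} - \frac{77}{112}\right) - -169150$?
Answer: $\frac{636001031}{3760} \approx 1.6915 \cdot 10^{5}$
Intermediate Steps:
$\left(\frac{24}{-235} - \frac{77}{112}\right) - -169150 = \left(24 \left(- \frac{1}{235}\right) - \frac{11}{16}\right) + 169150 = \left(- \frac{24}{235} - \frac{11}{16}\right) + 169150 = - \frac{2969}{3760} + 169150 = \frac{636001031}{3760}$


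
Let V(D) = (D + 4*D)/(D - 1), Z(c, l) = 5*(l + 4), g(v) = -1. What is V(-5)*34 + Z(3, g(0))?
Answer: 470/3 ≈ 156.67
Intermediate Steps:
Z(c, l) = 20 + 5*l (Z(c, l) = 5*(4 + l) = 20 + 5*l)
V(D) = 5*D/(-1 + D) (V(D) = (5*D)/(-1 + D) = 5*D/(-1 + D))
V(-5)*34 + Z(3, g(0)) = (5*(-5)/(-1 - 5))*34 + (20 + 5*(-1)) = (5*(-5)/(-6))*34 + (20 - 5) = (5*(-5)*(-⅙))*34 + 15 = (25/6)*34 + 15 = 425/3 + 15 = 470/3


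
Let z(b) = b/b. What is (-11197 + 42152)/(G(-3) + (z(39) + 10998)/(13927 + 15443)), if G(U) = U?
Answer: -909148350/77111 ≈ -11790.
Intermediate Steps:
z(b) = 1
(-11197 + 42152)/(G(-3) + (z(39) + 10998)/(13927 + 15443)) = (-11197 + 42152)/(-3 + (1 + 10998)/(13927 + 15443)) = 30955/(-3 + 10999/29370) = 30955/(-77111/29370) = 30955*(-29370/77111) = -909148350/77111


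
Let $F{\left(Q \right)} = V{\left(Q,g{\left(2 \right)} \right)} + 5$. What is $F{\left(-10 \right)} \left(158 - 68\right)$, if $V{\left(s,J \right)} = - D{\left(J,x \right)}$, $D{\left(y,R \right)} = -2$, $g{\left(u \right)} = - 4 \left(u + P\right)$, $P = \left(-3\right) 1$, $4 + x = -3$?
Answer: $630$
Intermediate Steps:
$x = -7$ ($x = -4 - 3 = -7$)
$P = -3$
$g{\left(u \right)} = 12 - 4 u$ ($g{\left(u \right)} = - 4 \left(u - 3\right) = - 4 \left(-3 + u\right) = 12 - 4 u$)
$V{\left(s,J \right)} = 2$ ($V{\left(s,J \right)} = \left(-1\right) \left(-2\right) = 2$)
$F{\left(Q \right)} = 7$ ($F{\left(Q \right)} = 2 + 5 = 7$)
$F{\left(-10 \right)} \left(158 - 68\right) = 7 \left(158 - 68\right) = 7 \cdot 90 = 630$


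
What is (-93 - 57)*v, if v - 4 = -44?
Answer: 6000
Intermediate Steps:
v = -40 (v = 4 - 44 = -40)
(-93 - 57)*v = (-93 - 57)*(-40) = -150*(-40) = 6000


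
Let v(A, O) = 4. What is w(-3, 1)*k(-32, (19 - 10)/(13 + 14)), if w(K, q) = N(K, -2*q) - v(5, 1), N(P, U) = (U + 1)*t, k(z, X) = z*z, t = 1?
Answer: -5120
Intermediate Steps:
k(z, X) = z²
N(P, U) = 1 + U (N(P, U) = (U + 1)*1 = (1 + U)*1 = 1 + U)
w(K, q) = -3 - 2*q (w(K, q) = (1 - 2*q) - 1*4 = (1 - 2*q) - 4 = -3 - 2*q)
w(-3, 1)*k(-32, (19 - 10)/(13 + 14)) = (-3 - 2*1)*(-32)² = (-3 - 2)*1024 = -5*1024 = -5120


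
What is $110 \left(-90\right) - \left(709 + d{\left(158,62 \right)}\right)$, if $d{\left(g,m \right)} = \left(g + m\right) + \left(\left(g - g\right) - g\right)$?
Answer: $-10671$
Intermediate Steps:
$d{\left(g,m \right)} = m$ ($d{\left(g,m \right)} = \left(g + m\right) + \left(0 - g\right) = \left(g + m\right) - g = m$)
$110 \left(-90\right) - \left(709 + d{\left(158,62 \right)}\right) = 110 \left(-90\right) - 771 = -9900 - 771 = -10671$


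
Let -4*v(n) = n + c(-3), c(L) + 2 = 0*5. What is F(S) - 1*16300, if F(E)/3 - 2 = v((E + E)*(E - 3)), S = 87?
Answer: -54509/2 ≈ -27255.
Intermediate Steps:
c(L) = -2 (c(L) = -2 + 0*5 = -2 + 0 = -2)
v(n) = 1/2 - n/4 (v(n) = -(n - 2)/4 = -(-2 + n)/4 = 1/2 - n/4)
F(E) = 15/2 - 3*E*(-3 + E)/2 (F(E) = 6 + 3*(1/2 - (E + E)*(E - 3)/4) = 6 + 3*(1/2 - 2*E*(-3 + E)/4) = 6 + 3*(1/2 - E*(-3 + E)/2) = 6 + (3/2 - 3*E*(-3 + E)/2) = 15/2 - 3*E*(-3 + E)/2)
F(S) - 1*16300 = (15/2 - 3/2*87*(-3 + 87)) - 1*16300 = (15/2 - 3/2*87*84) - 16300 = (15/2 - 10962) - 16300 = -21909/2 - 16300 = -54509/2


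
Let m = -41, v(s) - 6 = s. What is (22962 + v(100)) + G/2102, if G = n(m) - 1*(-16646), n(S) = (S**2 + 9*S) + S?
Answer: 48506853/2102 ≈ 23077.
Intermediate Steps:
v(s) = 6 + s
n(S) = S**2 + 10*S
G = 17917 (G = -41*(10 - 41) - 1*(-16646) = -41*(-31) + 16646 = 1271 + 16646 = 17917)
(22962 + v(100)) + G/2102 = (22962 + (6 + 100)) + 17917/2102 = (22962 + 106) + 17917*(1/2102) = 23068 + 17917/2102 = 48506853/2102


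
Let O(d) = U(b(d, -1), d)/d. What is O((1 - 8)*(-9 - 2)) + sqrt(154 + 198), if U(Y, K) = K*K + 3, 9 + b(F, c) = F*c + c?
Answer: 5932/77 + 4*sqrt(22) ≈ 95.801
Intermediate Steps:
b(F, c) = -9 + c + F*c (b(F, c) = -9 + (F*c + c) = -9 + (c + F*c) = -9 + c + F*c)
U(Y, K) = 3 + K**2 (U(Y, K) = K**2 + 3 = 3 + K**2)
O(d) = (3 + d**2)/d
O((1 - 8)*(-9 - 2)) + sqrt(154 + 198) = ((1 - 8)*(-9 - 2) + 3/(((1 - 8)*(-9 - 2)))) + sqrt(154 + 198) = (-7*(-11) + 3/((-7*(-11)))) + sqrt(352) = (77 + 3/77) + 4*sqrt(22) = 5932/77 + 4*sqrt(22)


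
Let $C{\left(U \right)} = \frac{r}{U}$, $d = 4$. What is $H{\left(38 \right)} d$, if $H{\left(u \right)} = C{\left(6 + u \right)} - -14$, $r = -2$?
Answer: $\frac{614}{11} \approx 55.818$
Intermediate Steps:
$C{\left(U \right)} = - \frac{2}{U}$
$H{\left(u \right)} = 14 - \frac{2}{6 + u}$ ($H{\left(u \right)} = - \frac{2}{6 + u} - -14 = - \frac{2}{6 + u} + 14 = 14 - \frac{2}{6 + u}$)
$H{\left(38 \right)} d = \frac{2 \left(41 + 7 \cdot 38\right)}{6 + 38} \cdot 4 = \frac{2 \left(41 + 266\right)}{44} \cdot 4 = 2 \cdot \frac{1}{44} \cdot 307 \cdot 4 = \frac{307}{22} \cdot 4 = \frac{614}{11}$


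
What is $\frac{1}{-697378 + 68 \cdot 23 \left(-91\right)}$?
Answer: $- \frac{1}{839702} \approx -1.1909 \cdot 10^{-6}$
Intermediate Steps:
$\frac{1}{-697378 + 68 \cdot 23 \left(-91\right)} = \frac{1}{-697378 + 1564 \left(-91\right)} = \frac{1}{-697378 - 142324} = \frac{1}{-839702} = - \frac{1}{839702}$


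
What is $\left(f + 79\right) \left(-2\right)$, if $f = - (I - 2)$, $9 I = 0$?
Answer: $-162$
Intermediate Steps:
$I = 0$ ($I = \frac{1}{9} \cdot 0 = 0$)
$f = 2$ ($f = - (0 - 2) = \left(-1\right) \left(-2\right) = 2$)
$\left(f + 79\right) \left(-2\right) = \left(2 + 79\right) \left(-2\right) = 81 \left(-2\right) = -162$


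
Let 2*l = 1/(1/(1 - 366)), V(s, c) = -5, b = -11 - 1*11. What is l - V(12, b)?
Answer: -355/2 ≈ -177.50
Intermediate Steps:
b = -22 (b = -11 - 11 = -22)
l = -365/2 (l = 1/(2*(1/(1 - 366))) = 1/(2*(1/(-365))) = 1/(2*(-1/365)) = (½)*(-365) = -365/2 ≈ -182.50)
l - V(12, b) = -365/2 - 1*(-5) = -365/2 + 5 = -355/2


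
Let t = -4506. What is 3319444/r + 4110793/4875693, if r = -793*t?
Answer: 5145585641381/2903684836299 ≈ 1.7721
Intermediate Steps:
r = 3573258 (r = -793*(-4506) = 3573258)
3319444/r + 4110793/4875693 = 3319444/3573258 + 4110793/4875693 = 3319444*(1/3573258) + 4110793*(1/4875693) = 1659722/1786629 + 4110793/4875693 = 5145585641381/2903684836299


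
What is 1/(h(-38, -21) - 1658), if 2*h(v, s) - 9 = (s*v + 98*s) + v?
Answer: -2/4605 ≈ -0.00043431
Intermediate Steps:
h(v, s) = 9/2 + v/2 + 49*s + s*v/2 (h(v, s) = 9/2 + ((s*v + 98*s) + v)/2 = 9/2 + ((98*s + s*v) + v)/2 = 9/2 + (v + 98*s + s*v)/2 = 9/2 + (v/2 + 49*s + s*v/2) = 9/2 + v/2 + 49*s + s*v/2)
1/(h(-38, -21) - 1658) = 1/((9/2 + (½)*(-38) + 49*(-21) + (½)*(-21)*(-38)) - 1658) = 1/((9/2 - 19 - 1029 + 399) - 1658) = 1/(-1289/2 - 1658) = 1/(-4605/2) = -2/4605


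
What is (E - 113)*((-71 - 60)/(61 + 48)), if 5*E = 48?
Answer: 67727/545 ≈ 124.27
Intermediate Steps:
E = 48/5 (E = (⅕)*48 = 48/5 ≈ 9.6000)
(E - 113)*((-71 - 60)/(61 + 48)) = (48/5 - 113)*((-71 - 60)/(61 + 48)) = -(-67727)/(5*109) = -517/5*(-131/109) = 67727/545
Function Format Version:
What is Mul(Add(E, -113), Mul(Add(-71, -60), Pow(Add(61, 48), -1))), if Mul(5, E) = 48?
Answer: Rational(67727, 545) ≈ 124.27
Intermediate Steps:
E = Rational(48, 5) (E = Mul(Rational(1, 5), 48) = Rational(48, 5) ≈ 9.6000)
Mul(Add(E, -113), Mul(Add(-71, -60), Pow(Add(61, 48), -1))) = Mul(Add(Rational(48, 5), -113), Mul(Add(-71, -60), Pow(Add(61, 48), -1))) = Mul(Rational(-517, 5), Mul(-131, Pow(109, -1))) = Mul(Rational(-517, 5), Mul(-131, Rational(1, 109))) = Mul(Rational(-517, 5), Rational(-131, 109)) = Rational(67727, 545)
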